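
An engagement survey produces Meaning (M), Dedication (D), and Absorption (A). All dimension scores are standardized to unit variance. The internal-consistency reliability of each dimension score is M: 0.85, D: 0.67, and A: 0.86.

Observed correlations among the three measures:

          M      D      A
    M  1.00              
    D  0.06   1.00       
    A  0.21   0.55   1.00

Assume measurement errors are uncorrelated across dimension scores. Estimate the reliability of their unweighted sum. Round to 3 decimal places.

Var(M+D+A) = 3 + 2·[0.06 + 0.21 + 0.55] = 3 + 1.64 = 4.64.
Because errors are independent across components, Cov(Tᵢ,Tⱼ) = Cov(Xᵢ,Xⱼ); the off-diagonal part of the true-score variance is the same as above.
True-score variance = [0.85 + 0.67 + 0.86] + 1.64 = 2.38 + 1.64 = 4.02.
Reliability = 4.02 / 4.64 = 0.866.

0.866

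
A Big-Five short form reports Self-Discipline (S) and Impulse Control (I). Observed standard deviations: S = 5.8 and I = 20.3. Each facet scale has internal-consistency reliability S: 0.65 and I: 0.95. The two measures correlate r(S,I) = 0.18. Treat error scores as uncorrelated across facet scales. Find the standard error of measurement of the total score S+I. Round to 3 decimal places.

Var(total) = 445.73 + 42.3864 = 488.116.
True-score variance = 413.351 + 42.3864 = 455.738, so reliability = 0.9337.
Error variance = 488.116 − 455.738 = 32.3785; SEM = √32.3785 = 5.690.

5.690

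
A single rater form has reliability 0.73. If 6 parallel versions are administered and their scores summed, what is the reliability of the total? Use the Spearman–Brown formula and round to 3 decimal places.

ρ_k = kρ / (1 + (k−1)ρ) = 6·0.73 / (1 + 5·0.73) = 4.380 / 4.650 = 0.942.

0.942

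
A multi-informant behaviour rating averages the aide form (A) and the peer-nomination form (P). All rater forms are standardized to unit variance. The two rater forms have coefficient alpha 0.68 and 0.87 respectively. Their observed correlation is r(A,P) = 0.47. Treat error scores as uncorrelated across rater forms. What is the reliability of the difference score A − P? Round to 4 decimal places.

0.5755

Var(A−P) = 1 + 1 − 2·0.47 = 2 − 0.94 = 1.06.
With uncorrelated errors the cross-covariances are all true-score covariance, so they carry over unchanged; only the diagonal terms shrink to ρᵢσᵢ².
True-score variance = [0.68 + 0.87] − 0.94 = 1.55 − 0.94 = 0.61.
Reliability = 0.61 / 1.06 = 0.5755.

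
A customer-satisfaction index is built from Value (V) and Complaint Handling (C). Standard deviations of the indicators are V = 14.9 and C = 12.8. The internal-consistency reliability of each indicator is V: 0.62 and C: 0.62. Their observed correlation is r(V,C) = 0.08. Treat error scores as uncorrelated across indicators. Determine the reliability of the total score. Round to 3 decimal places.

Var(V+C) = 14.9² + 12.8² + 2·[14.9·12.8·0.08] = 385.85 + 30.5152 = 416.365.
Because errors are independent across components, Cov(Tᵢ,Tⱼ) = Cov(Xᵢ,Xⱼ); the off-diagonal part of the true-score variance is the same as above.
True-score variance = [14.9²·0.62 + 12.8²·0.62] + 30.5152 = 239.227 + 30.5152 = 269.742.
Reliability = 269.742 / 416.365 = 0.648.

0.648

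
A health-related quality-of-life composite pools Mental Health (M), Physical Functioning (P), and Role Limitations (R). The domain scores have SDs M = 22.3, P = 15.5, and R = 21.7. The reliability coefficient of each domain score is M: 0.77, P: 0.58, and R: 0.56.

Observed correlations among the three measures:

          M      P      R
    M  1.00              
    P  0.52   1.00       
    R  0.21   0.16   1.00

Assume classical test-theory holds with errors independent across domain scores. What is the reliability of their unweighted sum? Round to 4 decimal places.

0.7751

Var(M+P+R) = 22.3² + 15.5² + 21.7² + 2·[22.3·15.5·0.52 + 22.3·21.7·0.21 + 15.5·21.7·0.16] = 1208.43 + 670.35 = 1878.78.
Under uncorrelated errors the observed covariances equal the true-score covariances, so only the own-variance terms attenuate.
True-score variance = [22.3²·0.77 + 15.5²·0.58 + 21.7²·0.56] + 670.35 = 785.957 + 670.35 = 1456.31.
Reliability = 1456.31 / 1878.78 = 0.7751.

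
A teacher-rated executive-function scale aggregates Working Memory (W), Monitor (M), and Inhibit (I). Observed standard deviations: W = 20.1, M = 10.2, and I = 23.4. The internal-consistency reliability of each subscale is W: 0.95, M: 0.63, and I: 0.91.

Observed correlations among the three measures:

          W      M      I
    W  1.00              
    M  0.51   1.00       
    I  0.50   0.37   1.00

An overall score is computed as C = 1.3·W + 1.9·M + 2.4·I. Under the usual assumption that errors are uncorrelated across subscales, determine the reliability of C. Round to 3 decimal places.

Var(C) = 1.3²·20.1² + 1.9²·10.2² + 2.4²·23.4² + 2·[2.47·20.1·10.2·0.51 + 3.12·20.1·23.4·0.50 + 4.56·10.2·23.4·0.37] = 4212.31 + 2789.39 = 7001.7.
Because errors are independent across components, Cov(Tᵢ,Tⱼ) = Cov(Xᵢ,Xⱼ); the off-diagonal part of the true-score variance is the same as above.
True-score variance = [1.3²·20.1²·0.95 + 1.9²·10.2²·0.63 + 2.4²·23.4²·0.91] + 2789.39 = 3755.35 + 2789.39 = 6544.74.
Reliability = 6544.74 / 7001.7 = 0.935.

0.935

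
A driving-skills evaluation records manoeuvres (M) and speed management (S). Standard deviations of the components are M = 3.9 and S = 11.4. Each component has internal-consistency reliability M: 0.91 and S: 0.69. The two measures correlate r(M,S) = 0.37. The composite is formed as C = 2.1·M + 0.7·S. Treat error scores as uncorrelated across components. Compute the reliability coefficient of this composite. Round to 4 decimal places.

Var(C) = 2.1²·3.9² + 0.7²·11.4² + 2·[1.47·3.9·11.4·0.37] = 130.756 + 48.3636 = 179.12.
Because errors are independent across components, Cov(Tᵢ,Tⱼ) = Cov(Xᵢ,Xⱼ); the off-diagonal part of the true-score variance is the same as above.
True-score variance = [2.1²·3.9²·0.91 + 0.7²·11.4²·0.69] + 48.3636 = 104.979 + 48.3636 = 153.342.
Reliability = 153.342 / 179.12 = 0.8561.

0.8561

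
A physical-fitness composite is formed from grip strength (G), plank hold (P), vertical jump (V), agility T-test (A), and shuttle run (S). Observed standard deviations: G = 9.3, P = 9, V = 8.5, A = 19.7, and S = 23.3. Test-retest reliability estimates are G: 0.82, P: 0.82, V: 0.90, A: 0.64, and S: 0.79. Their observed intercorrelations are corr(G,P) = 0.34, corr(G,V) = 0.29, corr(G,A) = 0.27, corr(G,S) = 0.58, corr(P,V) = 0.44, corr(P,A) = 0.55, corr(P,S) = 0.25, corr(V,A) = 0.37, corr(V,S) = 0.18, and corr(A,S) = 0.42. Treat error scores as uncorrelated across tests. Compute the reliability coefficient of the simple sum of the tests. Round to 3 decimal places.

0.887

Var(G+P+V+A+S) = 9.3² + 9² + 8.5² + 19.7² + 23.3² + 2·[9.3·9·0.34 + 9.3·8.5·0.29 + 9.3·19.7·0.27 + 9.3·23.3·0.58 + 9·8.5·0.44 + 9·19.7·0.55 + 9·23.3·0.25 + 8.5·19.7·0.37 + 8.5·23.3·0.18 + 19.7·23.3·0.42] = 1170.72 + 1401.04 = 2571.76.
With uncorrelated errors the cross-covariances are all true-score covariance, so they carry over unchanged; only the diagonal terms shrink to ρᵢσᵢ².
True-score variance = [9.3²·0.82 + 9²·0.82 + 8.5²·0.90 + 19.7²·0.64 + 23.3²·0.79] + 1401.04 = 879.628 + 1401.04 = 2280.67.
Reliability = 2280.67 / 2571.76 = 0.887.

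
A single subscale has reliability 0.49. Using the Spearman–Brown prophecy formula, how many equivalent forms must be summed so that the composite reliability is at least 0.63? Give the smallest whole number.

k ≥ ρ*(1−ρ₁)/(ρ₁(1−ρ*)) = 0.63·0.51 / (0.49·0.37) = 1.772.
Smallest integer k = 2.

2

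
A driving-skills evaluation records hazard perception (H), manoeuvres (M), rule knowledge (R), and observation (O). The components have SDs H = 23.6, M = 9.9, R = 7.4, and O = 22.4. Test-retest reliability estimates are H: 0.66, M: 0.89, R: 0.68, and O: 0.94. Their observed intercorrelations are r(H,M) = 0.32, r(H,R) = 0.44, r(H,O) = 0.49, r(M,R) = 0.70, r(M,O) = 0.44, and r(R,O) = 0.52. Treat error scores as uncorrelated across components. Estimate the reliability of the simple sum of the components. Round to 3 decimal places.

Var(H+M+R+O) = 23.6² + 9.9² + 7.4² + 22.4² + 2·[23.6·9.9·0.32 + 23.6·7.4·0.44 + 23.6·22.4·0.49 + 9.9·7.4·0.70 + 9.9·22.4·0.44 + 7.4·22.4·0.52] = 1211.49 + 1291.38 = 2502.87.
Under uncorrelated errors the observed covariances equal the true-score covariances, so only the own-variance terms attenuate.
True-score variance = [23.6²·0.66 + 9.9²·0.89 + 7.4²·0.68 + 22.4²·0.94] + 1291.38 = 963.714 + 1291.38 = 2255.1.
Reliability = 2255.1 / 2502.87 = 0.901.

0.901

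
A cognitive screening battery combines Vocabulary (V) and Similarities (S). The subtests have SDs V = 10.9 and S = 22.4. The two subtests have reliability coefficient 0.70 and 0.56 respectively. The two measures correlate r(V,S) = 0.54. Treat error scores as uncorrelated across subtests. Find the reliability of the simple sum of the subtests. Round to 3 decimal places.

0.710

Var(V+S) = 10.9² + 22.4² + 2·[10.9·22.4·0.54] = 620.57 + 263.693 = 884.263.
Because errors are independent across components, Cov(Tᵢ,Tⱼ) = Cov(Xᵢ,Xⱼ); the off-diagonal part of the true-score variance is the same as above.
True-score variance = [10.9²·0.70 + 22.4²·0.56] + 263.693 = 364.153 + 263.693 = 627.845.
Reliability = 627.845 / 884.263 = 0.710.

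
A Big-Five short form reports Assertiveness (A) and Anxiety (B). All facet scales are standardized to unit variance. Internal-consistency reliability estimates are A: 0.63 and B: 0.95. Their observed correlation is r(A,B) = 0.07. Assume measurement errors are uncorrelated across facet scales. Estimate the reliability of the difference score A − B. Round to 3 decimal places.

Var(A−B) = 1 + 1 − 2·0.07 = 2 − 0.14 = 1.86.
Because errors are independent across components, Cov(Tᵢ,Tⱼ) = Cov(Xᵢ,Xⱼ); the off-diagonal part of the true-score variance is the same as above.
True-score variance = [0.63 + 0.95] − 0.14 = 1.58 − 0.14 = 1.44.
Reliability = 1.44 / 1.86 = 0.774.

0.774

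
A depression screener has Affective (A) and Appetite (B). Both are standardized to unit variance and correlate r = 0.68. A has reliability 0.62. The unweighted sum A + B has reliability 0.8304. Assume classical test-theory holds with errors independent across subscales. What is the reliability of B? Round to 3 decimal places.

0.810

Var(A+B) = 2 + 2·0.68 = 3.360.
True-score variance = ρ_A + ρ_B + 2·0.68, so 0.8304 = (0.62 + ρ_B + 1.36) / 3.360.
ρ_B = 0.8304·3.360 − 0.62 − 1.36 = 0.810.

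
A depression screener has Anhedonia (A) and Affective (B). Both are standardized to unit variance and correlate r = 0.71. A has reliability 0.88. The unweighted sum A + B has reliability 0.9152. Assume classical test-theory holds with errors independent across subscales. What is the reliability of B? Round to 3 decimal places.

0.830

Var(A+B) = 2 + 2·0.71 = 3.420.
True-score variance = ρ_A + ρ_B + 2·0.71, so 0.9152 = (0.88 + ρ_B + 1.42) / 3.420.
ρ_B = 0.9152·3.420 − 0.88 − 1.42 = 0.830.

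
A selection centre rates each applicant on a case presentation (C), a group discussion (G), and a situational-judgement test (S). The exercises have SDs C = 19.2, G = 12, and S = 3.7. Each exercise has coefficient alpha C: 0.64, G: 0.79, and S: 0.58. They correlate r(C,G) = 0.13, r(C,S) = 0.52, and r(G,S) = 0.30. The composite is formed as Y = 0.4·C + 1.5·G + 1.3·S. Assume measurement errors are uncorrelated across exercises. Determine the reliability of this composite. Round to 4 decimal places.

Var(Y) = 0.4²·19.2² + 1.5²·12² + 1.3²·3.7² + 2·[0.6·19.2·12·0.13 + 0.52·19.2·3.7·0.52 + 1.95·12·3.7·0.30] = 406.119 + 126.309 = 532.427.
Because errors are independent across components, Cov(Tᵢ,Tⱼ) = Cov(Xᵢ,Xⱼ); the off-diagonal part of the true-score variance is the same as above.
True-score variance = [0.4²·19.2²·0.64 + 1.5²·12²·0.79 + 1.3²·3.7²·0.58] + 126.309 = 307.128 + 126.309 = 433.437.
Reliability = 433.437 / 532.427 = 0.8141.

0.8141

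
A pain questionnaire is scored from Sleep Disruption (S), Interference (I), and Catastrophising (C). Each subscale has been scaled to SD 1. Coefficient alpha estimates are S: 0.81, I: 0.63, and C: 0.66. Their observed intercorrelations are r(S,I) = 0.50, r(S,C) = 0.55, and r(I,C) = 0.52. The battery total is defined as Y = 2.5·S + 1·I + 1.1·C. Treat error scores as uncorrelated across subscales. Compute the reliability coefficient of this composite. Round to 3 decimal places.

0.870

Var(Y) = 2.5² + 1 + 1.1² + 2·[2.5·0.50 + 2.75·0.55 + 1.1·0.52] = 8.46 + 6.669 = 15.129.
Because errors are independent across components, Cov(Tᵢ,Tⱼ) = Cov(Xᵢ,Xⱼ); the off-diagonal part of the true-score variance is the same as above.
True-score variance = [2.5²·0.81 + 0.63 + 1.1²·0.66] + 6.669 = 6.4911 + 6.669 = 13.1601.
Reliability = 13.1601 / 15.129 = 0.870.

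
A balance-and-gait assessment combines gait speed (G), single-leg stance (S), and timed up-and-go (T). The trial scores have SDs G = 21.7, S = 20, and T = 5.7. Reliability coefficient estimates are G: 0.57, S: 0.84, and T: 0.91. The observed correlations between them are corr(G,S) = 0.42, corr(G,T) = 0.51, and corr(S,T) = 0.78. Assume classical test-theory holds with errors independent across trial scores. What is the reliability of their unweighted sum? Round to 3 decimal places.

0.829

Var(G+S+T) = 21.7² + 20² + 5.7² + 2·[21.7·20·0.42 + 21.7·5.7·0.51 + 20·5.7·0.78] = 903.38 + 668.564 = 1571.94.
Because errors are independent across components, Cov(Tᵢ,Tⱼ) = Cov(Xᵢ,Xⱼ); the off-diagonal part of the true-score variance is the same as above.
True-score variance = [21.7²·0.57 + 20²·0.84 + 5.7²·0.91] + 668.564 = 633.973 + 668.564 = 1302.54.
Reliability = 1302.54 / 1571.94 = 0.829.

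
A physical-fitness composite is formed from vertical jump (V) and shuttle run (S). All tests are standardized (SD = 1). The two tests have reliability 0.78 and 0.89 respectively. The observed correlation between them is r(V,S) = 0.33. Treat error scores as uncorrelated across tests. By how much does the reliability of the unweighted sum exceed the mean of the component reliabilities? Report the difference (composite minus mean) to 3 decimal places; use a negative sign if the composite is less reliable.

Var(sum) = 2 + 0.66 = 2.66; true-score variance = 1.67 + 0.66 = 2.33; composite reliability = 0.8759.
Mean component reliability = 0.8350.
Difference = 0.8759 − 0.8350 = 0.041.

0.041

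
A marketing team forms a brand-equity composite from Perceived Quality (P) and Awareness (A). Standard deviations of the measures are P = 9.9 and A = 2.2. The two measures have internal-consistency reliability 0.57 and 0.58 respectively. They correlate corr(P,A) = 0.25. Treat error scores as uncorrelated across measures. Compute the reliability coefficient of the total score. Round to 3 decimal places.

0.612

Var(P+A) = 9.9² + 2.2² + 2·[9.9·2.2·0.25] = 102.85 + 10.89 = 113.74.
Under uncorrelated errors the observed covariances equal the true-score covariances, so only the own-variance terms attenuate.
True-score variance = [9.9²·0.57 + 2.2²·0.58] + 10.89 = 58.6729 + 10.89 = 69.5629.
Reliability = 69.5629 / 113.74 = 0.612.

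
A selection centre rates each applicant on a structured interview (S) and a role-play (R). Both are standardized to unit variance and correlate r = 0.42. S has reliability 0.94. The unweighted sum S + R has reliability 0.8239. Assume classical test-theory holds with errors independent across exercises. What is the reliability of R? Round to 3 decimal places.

Var(S+R) = 2 + 2·0.42 = 2.840.
True-score variance = ρ_S + ρ_R + 2·0.42, so 0.8239 = (0.94 + ρ_R + 0.84) / 2.840.
ρ_R = 0.8239·2.840 − 0.94 − 0.84 = 0.560.

0.560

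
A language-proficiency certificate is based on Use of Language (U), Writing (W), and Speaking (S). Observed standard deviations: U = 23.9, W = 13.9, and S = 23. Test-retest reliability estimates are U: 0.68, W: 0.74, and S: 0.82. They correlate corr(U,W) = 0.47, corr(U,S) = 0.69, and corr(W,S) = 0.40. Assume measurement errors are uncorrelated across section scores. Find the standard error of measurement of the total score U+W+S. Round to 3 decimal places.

18.117

Var(total) = 1293.42 + 1326.62 = 2620.04.
True-score variance = 965.178 + 1326.62 = 2291.8, so reliability = 0.8747.
Error variance = 2620.04 − 2291.8 = 328.242; SEM = √328.242 = 18.117.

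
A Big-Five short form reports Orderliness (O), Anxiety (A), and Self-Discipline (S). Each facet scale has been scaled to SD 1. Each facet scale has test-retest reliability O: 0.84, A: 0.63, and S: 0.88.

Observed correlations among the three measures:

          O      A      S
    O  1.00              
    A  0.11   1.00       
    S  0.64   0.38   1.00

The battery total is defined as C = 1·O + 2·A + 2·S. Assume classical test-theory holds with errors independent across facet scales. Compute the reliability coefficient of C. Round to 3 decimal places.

0.859

Var(C) = 1 + 2² + 2² + 2·[2·0.11 + 2·0.64 + 4·0.38] = 9 + 6.04 = 15.04.
Under uncorrelated errors the observed covariances equal the true-score covariances, so only the own-variance terms attenuate.
True-score variance = [0.84 + 2²·0.63 + 2²·0.88] + 6.04 = 6.88 + 6.04 = 12.92.
Reliability = 12.92 / 15.04 = 0.859.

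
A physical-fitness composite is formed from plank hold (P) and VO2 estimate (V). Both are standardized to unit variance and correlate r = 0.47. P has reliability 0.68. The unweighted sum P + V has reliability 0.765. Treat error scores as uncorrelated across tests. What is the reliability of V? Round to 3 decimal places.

0.629

Var(P+V) = 2 + 2·0.47 = 2.940.
True-score variance = ρ_P + ρ_V + 2·0.47, so 0.765 = (0.68 + ρ_V + 0.94) / 2.940.
ρ_V = 0.765·2.940 − 0.68 − 0.94 = 0.629.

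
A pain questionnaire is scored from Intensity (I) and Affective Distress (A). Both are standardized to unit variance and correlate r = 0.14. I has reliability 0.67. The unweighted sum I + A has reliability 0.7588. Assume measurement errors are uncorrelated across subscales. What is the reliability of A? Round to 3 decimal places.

Var(I+A) = 2 + 2·0.14 = 2.280.
True-score variance = ρ_I + ρ_A + 2·0.14, so 0.7588 = (0.67 + ρ_A + 0.28) / 2.280.
ρ_A = 0.7588·2.280 − 0.67 − 0.28 = 0.780.

0.780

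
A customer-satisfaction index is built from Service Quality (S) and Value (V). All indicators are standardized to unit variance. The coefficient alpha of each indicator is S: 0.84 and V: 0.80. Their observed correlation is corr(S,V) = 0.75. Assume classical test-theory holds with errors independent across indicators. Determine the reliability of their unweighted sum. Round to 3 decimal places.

Var(S+V) = 2 + 2·[0.75] = 2 + 1.5 = 3.5.
Because errors are independent across components, Cov(Tᵢ,Tⱼ) = Cov(Xᵢ,Xⱼ); the off-diagonal part of the true-score variance is the same as above.
True-score variance = [0.84 + 0.80] + 1.5 = 1.64 + 1.5 = 3.14.
Reliability = 3.14 / 3.5 = 0.897.

0.897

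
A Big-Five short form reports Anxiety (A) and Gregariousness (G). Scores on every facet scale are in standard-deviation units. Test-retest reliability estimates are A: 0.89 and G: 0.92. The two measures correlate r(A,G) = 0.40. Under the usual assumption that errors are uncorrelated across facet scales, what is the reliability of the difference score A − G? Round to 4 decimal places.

Var(A−G) = 1 + 1 − 2·0.40 = 2 − 0.8 = 1.2.
With uncorrelated errors the cross-covariances are all true-score covariance, so they carry over unchanged; only the diagonal terms shrink to ρᵢσᵢ².
True-score variance = [0.89 + 0.92] − 0.8 = 1.81 − 0.8 = 1.01.
Reliability = 1.01 / 1.2 = 0.8417.

0.8417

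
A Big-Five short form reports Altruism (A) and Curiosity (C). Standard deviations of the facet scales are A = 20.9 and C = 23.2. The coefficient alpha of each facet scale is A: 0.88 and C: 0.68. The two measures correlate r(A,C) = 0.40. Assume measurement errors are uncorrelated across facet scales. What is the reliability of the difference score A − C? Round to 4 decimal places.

Var(A−C) = 20.9² + 23.2² − 2·20.9·23.2·0.40 = 975.05 − 387.904 = 587.146.
Because errors are independent across components, Cov(Tᵢ,Tⱼ) = Cov(Xᵢ,Xⱼ); the off-diagonal part of the true-score variance is the same as above.
True-score variance = [20.9²·0.88 + 23.2²·0.68] − 387.904 = 750.396 − 387.904 = 362.492.
Reliability = 362.492 / 587.146 = 0.6174.

0.6174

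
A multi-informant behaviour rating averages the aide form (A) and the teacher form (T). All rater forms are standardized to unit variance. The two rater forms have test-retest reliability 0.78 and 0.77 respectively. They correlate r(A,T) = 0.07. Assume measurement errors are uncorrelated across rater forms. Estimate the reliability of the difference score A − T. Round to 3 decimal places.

Var(A−T) = 1 + 1 − 2·0.07 = 2 − 0.14 = 1.86.
With uncorrelated errors the cross-covariances are all true-score covariance, so they carry over unchanged; only the diagonal terms shrink to ρᵢσᵢ².
True-score variance = [0.78 + 0.77] − 0.14 = 1.55 − 0.14 = 1.41.
Reliability = 1.41 / 1.86 = 0.758.

0.758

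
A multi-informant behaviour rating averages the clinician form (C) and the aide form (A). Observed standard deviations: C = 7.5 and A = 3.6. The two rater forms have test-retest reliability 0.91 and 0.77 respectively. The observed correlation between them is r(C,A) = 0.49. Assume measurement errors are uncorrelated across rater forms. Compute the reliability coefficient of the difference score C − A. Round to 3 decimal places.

0.812

Var(C−A) = 7.5² + 3.6² − 2·7.5·3.6·0.49 = 69.21 − 26.46 = 42.75.
With uncorrelated errors the cross-covariances are all true-score covariance, so they carry over unchanged; only the diagonal terms shrink to ρᵢσᵢ².
True-score variance = [7.5²·0.91 + 3.6²·0.77] − 26.46 = 61.1667 − 26.46 = 34.7067.
Reliability = 34.7067 / 42.75 = 0.812.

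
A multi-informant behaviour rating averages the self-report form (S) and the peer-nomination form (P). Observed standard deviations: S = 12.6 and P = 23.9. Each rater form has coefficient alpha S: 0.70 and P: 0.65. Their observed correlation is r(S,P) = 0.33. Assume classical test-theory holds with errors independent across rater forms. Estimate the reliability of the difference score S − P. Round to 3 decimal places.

Var(S−P) = 12.6² + 23.9² − 2·12.6·23.9·0.33 = 729.97 − 198.752 = 531.218.
Under uncorrelated errors the observed covariances equal the true-score covariances, so only the own-variance terms attenuate.
True-score variance = [12.6²·0.70 + 23.9²·0.65] − 198.752 = 482.418 − 198.752 = 283.666.
Reliability = 283.666 / 531.218 = 0.534.

0.534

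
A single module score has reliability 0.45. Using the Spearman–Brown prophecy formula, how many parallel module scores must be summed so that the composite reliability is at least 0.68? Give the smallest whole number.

3

k ≥ ρ*(1−ρ₁)/(ρ₁(1−ρ*)) = 0.68·0.55 / (0.45·0.32) = 2.597.
Smallest integer k = 3.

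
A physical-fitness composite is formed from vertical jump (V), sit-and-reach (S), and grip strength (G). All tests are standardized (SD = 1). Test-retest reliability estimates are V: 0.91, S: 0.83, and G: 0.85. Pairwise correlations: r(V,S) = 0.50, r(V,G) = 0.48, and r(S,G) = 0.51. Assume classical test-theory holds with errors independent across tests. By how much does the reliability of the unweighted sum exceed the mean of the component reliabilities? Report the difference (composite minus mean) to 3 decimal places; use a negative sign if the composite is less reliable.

Var(sum) = 3 + 2.98 = 5.98; true-score variance = 2.59 + 2.98 = 5.57; composite reliability = 0.9314.
Mean component reliability = 0.8633.
Difference = 0.9314 − 0.8633 = 0.068.

0.068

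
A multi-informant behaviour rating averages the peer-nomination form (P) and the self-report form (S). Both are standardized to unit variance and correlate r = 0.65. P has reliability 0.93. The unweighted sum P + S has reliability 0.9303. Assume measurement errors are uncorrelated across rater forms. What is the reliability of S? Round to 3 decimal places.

Var(P+S) = 2 + 2·0.65 = 3.300.
True-score variance = ρ_P + ρ_S + 2·0.65, so 0.9303 = (0.93 + ρ_S + 1.30) / 3.300.
ρ_S = 0.9303·3.300 − 0.93 − 1.30 = 0.840.

0.840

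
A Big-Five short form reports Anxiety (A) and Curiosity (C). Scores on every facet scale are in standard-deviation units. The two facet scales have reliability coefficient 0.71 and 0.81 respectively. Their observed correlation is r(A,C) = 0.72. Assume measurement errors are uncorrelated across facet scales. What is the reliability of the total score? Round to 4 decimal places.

0.8605

Var(A+C) = 2 + 2·[0.72] = 2 + 1.44 = 3.44.
With uncorrelated errors the cross-covariances are all true-score covariance, so they carry over unchanged; only the diagonal terms shrink to ρᵢσᵢ².
True-score variance = [0.71 + 0.81] + 1.44 = 1.52 + 1.44 = 2.96.
Reliability = 2.96 / 3.44 = 0.8605.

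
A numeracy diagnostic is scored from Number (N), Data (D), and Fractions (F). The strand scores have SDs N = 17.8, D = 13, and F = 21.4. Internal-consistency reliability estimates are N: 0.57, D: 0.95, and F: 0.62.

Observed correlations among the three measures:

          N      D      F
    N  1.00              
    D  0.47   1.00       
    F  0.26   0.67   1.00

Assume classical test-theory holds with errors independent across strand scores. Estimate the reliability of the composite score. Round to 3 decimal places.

0.816

Var(N+D+F) = 17.8² + 13² + 21.4² + 2·[17.8·13·0.47 + 17.8·21.4·0.26 + 13·21.4·0.67] = 943.8 + 788.382 = 1732.18.
With uncorrelated errors the cross-covariances are all true-score covariance, so they carry over unchanged; only the diagonal terms shrink to ρᵢσᵢ².
True-score variance = [17.8²·0.57 + 13²·0.95 + 21.4²·0.62] + 788.382 = 625.084 + 788.382 = 1413.47.
Reliability = 1413.47 / 1732.18 = 0.816.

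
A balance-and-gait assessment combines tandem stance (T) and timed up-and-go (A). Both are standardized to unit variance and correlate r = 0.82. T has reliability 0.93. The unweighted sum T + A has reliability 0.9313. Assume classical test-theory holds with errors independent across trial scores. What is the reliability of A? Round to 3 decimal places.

Var(T+A) = 2 + 2·0.82 = 3.640.
True-score variance = ρ_T + ρ_A + 2·0.82, so 0.9313 = (0.93 + ρ_A + 1.64) / 3.640.
ρ_A = 0.9313·3.640 − 0.93 − 1.64 = 0.820.

0.820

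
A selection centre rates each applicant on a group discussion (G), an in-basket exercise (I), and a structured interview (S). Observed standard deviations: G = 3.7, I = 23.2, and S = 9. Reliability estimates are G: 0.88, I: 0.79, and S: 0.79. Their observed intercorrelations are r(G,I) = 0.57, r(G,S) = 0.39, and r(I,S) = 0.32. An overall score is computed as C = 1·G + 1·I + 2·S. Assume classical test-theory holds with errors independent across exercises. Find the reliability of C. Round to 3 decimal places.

0.859

Var(C) = 3.7² + 23.2² + 2²·9² + 2·[3.7·23.2·0.57 + 2·3.7·9·0.39 + 2·23.2·9·0.32] = 875.93 + 417.07 = 1293.
Because errors are independent across components, Cov(Tᵢ,Tⱼ) = Cov(Xᵢ,Xⱼ); the off-diagonal part of the true-score variance is the same as above.
True-score variance = [3.7²·0.88 + 23.2²·0.79 + 2²·9²·0.79] + 417.07 = 693.217 + 417.07 = 1110.29.
Reliability = 1110.29 / 1293 = 0.859.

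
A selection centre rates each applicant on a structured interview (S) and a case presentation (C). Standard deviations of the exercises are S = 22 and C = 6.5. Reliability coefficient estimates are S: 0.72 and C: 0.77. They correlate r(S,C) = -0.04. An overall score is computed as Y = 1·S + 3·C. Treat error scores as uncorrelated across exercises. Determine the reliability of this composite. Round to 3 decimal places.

0.731

Var(Y) = 22² + 3²·6.5² + 2·[3·22·6.5·(-0.04)] = 864.25 − 34.32 = 829.93.
With uncorrelated errors the cross-covariances are all true-score covariance, so they carry over unchanged; only the diagonal terms shrink to ρᵢσᵢ².
True-score variance = [22²·0.72 + 3²·6.5²·0.77] − 34.32 = 641.273 − 34.32 = 606.952.
Reliability = 606.952 / 829.93 = 0.731.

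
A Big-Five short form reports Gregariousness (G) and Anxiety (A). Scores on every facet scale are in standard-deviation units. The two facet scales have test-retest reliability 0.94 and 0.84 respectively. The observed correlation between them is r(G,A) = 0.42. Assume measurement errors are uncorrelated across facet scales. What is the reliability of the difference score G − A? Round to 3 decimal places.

0.810

Var(G−A) = 1 + 1 − 2·0.42 = 2 − 0.84 = 1.16.
Because errors are independent across components, Cov(Tᵢ,Tⱼ) = Cov(Xᵢ,Xⱼ); the off-diagonal part of the true-score variance is the same as above.
True-score variance = [0.94 + 0.84] − 0.84 = 1.78 − 0.84 = 0.94.
Reliability = 0.94 / 1.16 = 0.810.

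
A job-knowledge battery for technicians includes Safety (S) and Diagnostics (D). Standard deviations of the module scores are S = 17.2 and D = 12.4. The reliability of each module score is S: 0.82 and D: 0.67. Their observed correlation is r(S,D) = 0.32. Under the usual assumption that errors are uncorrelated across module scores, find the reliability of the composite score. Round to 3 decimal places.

Var(S+D) = 17.2² + 12.4² + 2·[17.2·12.4·0.32] = 449.6 + 136.499 = 586.099.
Because errors are independent across components, Cov(Tᵢ,Tⱼ) = Cov(Xᵢ,Xⱼ); the off-diagonal part of the true-score variance is the same as above.
True-score variance = [17.2²·0.82 + 12.4²·0.67] + 136.499 = 345.608 + 136.499 = 482.107.
Reliability = 482.107 / 586.099 = 0.823.

0.823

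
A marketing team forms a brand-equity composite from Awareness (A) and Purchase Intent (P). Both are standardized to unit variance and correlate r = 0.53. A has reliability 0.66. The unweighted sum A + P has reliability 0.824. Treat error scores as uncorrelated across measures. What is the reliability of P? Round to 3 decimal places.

Var(A+P) = 2 + 2·0.53 = 3.060.
True-score variance = ρ_A + ρ_P + 2·0.53, so 0.824 = (0.66 + ρ_P + 1.06) / 3.060.
ρ_P = 0.824·3.060 − 0.66 − 1.06 = 0.801.

0.801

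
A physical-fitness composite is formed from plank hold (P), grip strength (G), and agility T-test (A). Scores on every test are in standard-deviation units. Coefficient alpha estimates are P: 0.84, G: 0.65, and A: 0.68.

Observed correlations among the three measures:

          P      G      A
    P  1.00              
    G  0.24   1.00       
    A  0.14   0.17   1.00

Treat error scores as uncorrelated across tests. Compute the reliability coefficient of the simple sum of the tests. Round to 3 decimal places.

0.798

Var(P+G+A) = 3 + 2·[0.24 + 0.14 + 0.17] = 3 + 1.1 = 4.1.
Because errors are independent across components, Cov(Tᵢ,Tⱼ) = Cov(Xᵢ,Xⱼ); the off-diagonal part of the true-score variance is the same as above.
True-score variance = [0.84 + 0.65 + 0.68] + 1.1 = 2.17 + 1.1 = 3.27.
Reliability = 3.27 / 4.1 = 0.798.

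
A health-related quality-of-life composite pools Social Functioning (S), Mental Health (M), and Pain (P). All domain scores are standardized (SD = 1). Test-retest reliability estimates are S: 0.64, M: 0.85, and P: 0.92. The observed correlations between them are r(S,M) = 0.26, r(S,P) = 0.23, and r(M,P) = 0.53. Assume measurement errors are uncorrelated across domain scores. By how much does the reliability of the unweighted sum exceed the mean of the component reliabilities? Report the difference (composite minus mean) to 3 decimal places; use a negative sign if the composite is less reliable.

Var(sum) = 3 + 2.04 = 5.04; true-score variance = 2.41 + 2.04 = 4.45; composite reliability = 0.8829.
Mean component reliability = 0.8033.
Difference = 0.8829 − 0.8033 = 0.080.

0.080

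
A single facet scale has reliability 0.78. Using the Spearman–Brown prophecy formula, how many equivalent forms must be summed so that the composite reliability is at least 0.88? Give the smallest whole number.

k ≥ ρ*(1−ρ₁)/(ρ₁(1−ρ*)) = 0.88·0.22 / (0.78·0.12) = 2.068.
Smallest integer k = 3.

3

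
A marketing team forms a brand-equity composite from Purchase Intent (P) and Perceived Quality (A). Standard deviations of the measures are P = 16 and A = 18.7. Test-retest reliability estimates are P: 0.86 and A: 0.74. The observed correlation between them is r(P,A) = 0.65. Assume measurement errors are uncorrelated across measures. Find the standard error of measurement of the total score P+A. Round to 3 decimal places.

Var(total) = 605.69 + 388.96 = 994.65.
True-score variance = 478.931 + 388.96 = 867.891, so reliability = 0.8726.
Error variance = 994.65 − 867.891 = 126.759; SEM = √126.759 = 11.259.

11.259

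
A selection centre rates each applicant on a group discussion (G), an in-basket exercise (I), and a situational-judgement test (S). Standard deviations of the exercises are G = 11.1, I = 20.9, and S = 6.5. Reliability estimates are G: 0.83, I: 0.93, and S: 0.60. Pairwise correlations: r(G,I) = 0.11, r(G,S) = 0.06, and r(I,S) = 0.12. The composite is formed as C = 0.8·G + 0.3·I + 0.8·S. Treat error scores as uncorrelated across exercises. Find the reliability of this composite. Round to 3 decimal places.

Var(C) = 0.8²·11.1² + 0.3²·20.9² + 0.8²·6.5² + 2·[0.24·11.1·20.9·0.11 + 0.64·11.1·6.5·0.06 + 0.24·20.9·6.5·0.12] = 145.207 + 25.6152 = 170.822.
With uncorrelated errors the cross-covariances are all true-score covariance, so they carry over unchanged; only the diagonal terms shrink to ρᵢσᵢ².
True-score variance = [0.8²·11.1²·0.83 + 0.3²·20.9²·0.93 + 0.8²·6.5²·0.60] + 25.6152 = 118.234 + 25.6152 = 143.849.
Reliability = 143.849 / 170.822 = 0.842.

0.842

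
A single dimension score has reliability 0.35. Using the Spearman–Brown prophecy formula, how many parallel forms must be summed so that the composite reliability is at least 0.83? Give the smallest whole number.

k ≥ ρ*(1−ρ₁)/(ρ₁(1−ρ*)) = 0.83·0.65 / (0.35·0.17) = 9.067.
Smallest integer k = 10.

10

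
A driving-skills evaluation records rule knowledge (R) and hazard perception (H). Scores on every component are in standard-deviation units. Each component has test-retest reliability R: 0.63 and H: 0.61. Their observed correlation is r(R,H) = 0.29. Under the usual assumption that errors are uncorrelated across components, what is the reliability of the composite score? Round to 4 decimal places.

0.7054

Var(R+H) = 2 + 2·[0.29] = 2 + 0.58 = 2.58.
With uncorrelated errors the cross-covariances are all true-score covariance, so they carry over unchanged; only the diagonal terms shrink to ρᵢσᵢ².
True-score variance = [0.63 + 0.61] + 0.58 = 1.24 + 0.58 = 1.82.
Reliability = 1.82 / 2.58 = 0.7054.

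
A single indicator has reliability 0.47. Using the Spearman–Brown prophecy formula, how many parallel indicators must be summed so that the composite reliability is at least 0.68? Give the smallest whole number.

k ≥ ρ*(1−ρ₁)/(ρ₁(1−ρ*)) = 0.68·0.53 / (0.47·0.32) = 2.396.
Smallest integer k = 3.

3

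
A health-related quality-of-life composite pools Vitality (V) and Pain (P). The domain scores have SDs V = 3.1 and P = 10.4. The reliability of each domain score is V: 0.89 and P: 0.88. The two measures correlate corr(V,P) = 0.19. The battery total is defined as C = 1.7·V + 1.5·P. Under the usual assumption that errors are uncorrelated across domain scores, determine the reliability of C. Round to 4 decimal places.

Var(C) = 1.7²·3.1² + 1.5²·10.4² + 2·[2.55·3.1·10.4·0.19] = 271.133 + 31.2406 = 302.373.
Because errors are independent across components, Cov(Tᵢ,Tⱼ) = Cov(Xᵢ,Xⱼ); the off-diagonal part of the true-score variance is the same as above.
True-score variance = [1.7²·3.1²·0.89 + 1.5²·10.4²·0.88] + 31.2406 = 238.875 + 31.2406 = 270.115.
Reliability = 270.115 / 302.373 = 0.8933.

0.8933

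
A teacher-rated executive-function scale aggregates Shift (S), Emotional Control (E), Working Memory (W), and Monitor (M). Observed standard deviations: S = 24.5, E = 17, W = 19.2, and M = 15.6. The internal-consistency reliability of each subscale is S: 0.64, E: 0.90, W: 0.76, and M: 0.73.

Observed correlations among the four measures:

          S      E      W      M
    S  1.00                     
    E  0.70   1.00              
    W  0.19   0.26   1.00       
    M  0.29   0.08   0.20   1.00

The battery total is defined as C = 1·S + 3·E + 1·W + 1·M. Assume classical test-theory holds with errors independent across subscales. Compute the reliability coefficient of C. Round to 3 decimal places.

Var(C) = 24.5² + 3²·17² + 19.2² + 15.6² + 2·[3·24.5·17·0.70 + 24.5·19.2·0.19 + 24.5·15.6·0.29 + 3·17·19.2·0.26 + 3·17·15.6·0.08 + 19.2·15.6·0.20] = 3813.25 + 2906.02 = 6719.27.
Because errors are independent across components, Cov(Tᵢ,Tⱼ) = Cov(Xᵢ,Xⱼ); the off-diagonal part of the true-score variance is the same as above.
True-score variance = [24.5²·0.64 + 3²·17²·0.90 + 19.2²·0.76 + 15.6²·0.73] + 2906.02 = 3182.88 + 2906.02 = 6088.9.
Reliability = 6088.9 / 6719.27 = 0.906.

0.906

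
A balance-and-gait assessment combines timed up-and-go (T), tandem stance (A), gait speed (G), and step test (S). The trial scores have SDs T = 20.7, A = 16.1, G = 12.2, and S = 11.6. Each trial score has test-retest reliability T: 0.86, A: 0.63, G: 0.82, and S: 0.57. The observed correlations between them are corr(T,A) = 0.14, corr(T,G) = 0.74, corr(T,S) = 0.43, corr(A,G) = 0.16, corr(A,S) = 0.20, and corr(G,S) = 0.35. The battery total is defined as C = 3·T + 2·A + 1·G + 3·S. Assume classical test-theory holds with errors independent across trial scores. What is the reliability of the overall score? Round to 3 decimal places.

Var(C) = 3²·20.7² + 2²·16.1² + 12.2² + 3²·11.6² + 2·[6·20.7·16.1·0.14 + 3·20.7·12.2·0.74 + 9·20.7·11.6·0.43 + 2·16.1·12.2·0.16 + 6·16.1·11.6·0.20 + 3·12.2·11.6·0.35] = 6253.13 + 4410.82 = 10664.
Under uncorrelated errors the observed covariances equal the true-score covariances, so only the own-variance terms attenuate.
True-score variance = [3²·20.7²·0.86 + 2²·16.1²·0.63 + 12.2²·0.82 + 3²·11.6²·0.57] + 4410.82 = 4782.06 + 4410.82 = 9192.89.
Reliability = 9192.89 / 10664 = 0.862.

0.862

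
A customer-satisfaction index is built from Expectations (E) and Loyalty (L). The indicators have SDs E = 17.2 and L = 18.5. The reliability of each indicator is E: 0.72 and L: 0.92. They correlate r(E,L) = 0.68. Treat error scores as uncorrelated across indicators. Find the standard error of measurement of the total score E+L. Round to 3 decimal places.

10.498

Var(total) = 638.09 + 432.752 = 1070.84.
True-score variance = 527.875 + 432.752 = 960.627, so reliability = 0.8971.
Error variance = 1070.84 − 960.627 = 110.215; SEM = √110.215 = 10.498.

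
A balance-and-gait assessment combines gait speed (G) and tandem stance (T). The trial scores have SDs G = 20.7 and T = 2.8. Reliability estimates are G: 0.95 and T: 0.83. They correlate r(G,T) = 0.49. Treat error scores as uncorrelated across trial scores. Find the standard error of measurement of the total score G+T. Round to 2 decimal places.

4.77

Var(total) = 436.33 + 56.8008 = 493.131.
True-score variance = 413.573 + 56.8008 = 470.373, so reliability = 0.9539.
Error variance = 493.131 − 470.373 = 22.7573; SEM = √22.7573 = 4.77.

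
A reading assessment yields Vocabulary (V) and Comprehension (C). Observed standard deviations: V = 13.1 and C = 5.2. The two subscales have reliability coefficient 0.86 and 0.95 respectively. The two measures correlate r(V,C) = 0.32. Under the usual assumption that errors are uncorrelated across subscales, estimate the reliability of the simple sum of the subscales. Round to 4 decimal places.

0.8952

Var(V+C) = 13.1² + 5.2² + 2·[13.1·5.2·0.32] = 198.65 + 43.5968 = 242.247.
Because errors are independent across components, Cov(Tᵢ,Tⱼ) = Cov(Xᵢ,Xⱼ); the off-diagonal part of the true-score variance is the same as above.
True-score variance = [13.1²·0.86 + 5.2²·0.95] + 43.5968 = 173.273 + 43.5968 = 216.869.
Reliability = 216.869 / 242.247 = 0.8952.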